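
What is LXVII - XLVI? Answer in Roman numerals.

LXVII = 67
XLVI = 46
67 - 46 = 21

XXI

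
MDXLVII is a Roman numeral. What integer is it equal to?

MDXLVII: M=1000, D=500, XL=40, V=5, I=1, I=1
1000 + 500 + 40 + 5 + 1 + 1 = 1547

1547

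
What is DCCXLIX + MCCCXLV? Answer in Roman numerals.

DCCXLIX = 749
MCCCXLV = 1345
749 + 1345 = 2094

MMXCIV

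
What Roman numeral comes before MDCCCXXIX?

MDCCCXXIX = 1829, so the previous integer is 1829 - 1 = 1828

MDCCCXXVIII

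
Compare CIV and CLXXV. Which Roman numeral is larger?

CIV = 104
CLXXV = 175
175 is larger

CLXXV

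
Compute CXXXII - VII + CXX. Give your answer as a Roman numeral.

CXXXII = 132, VII = 7, CXX = 120
132 - 7 = 125
125 + 120 = 245

CCXLV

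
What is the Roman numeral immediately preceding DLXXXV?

DLXXXV = 585; previous is 584

DLXXXIV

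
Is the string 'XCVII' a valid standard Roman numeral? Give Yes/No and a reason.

'XCVII': Check the rules: uses only the symbols I, V, X, L, C, D, M; no symbol is repeated more than three times in a row; V, L and D each appear at most once; the only place a smaller symbol precedes a larger one is the allowed subtractive pair XC, the symbol right after such a pair (if any) is smaller than the pair's first symbol, and otherwise the values never increase from left to right. Value: XC (90) + V (5) + I (1) + I (1) = 97. So it is a valid standard Roman numeral.

Yes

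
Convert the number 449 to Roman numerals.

Convert 449 to Roman numerals:
  449 contains 1×400 (CD)
  49 contains 1×40 (XL)
  9 contains 1×9 (IX)

CDXLIX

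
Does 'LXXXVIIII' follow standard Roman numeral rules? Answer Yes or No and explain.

'LXXXVIIII': More than 3 consecutive I's

No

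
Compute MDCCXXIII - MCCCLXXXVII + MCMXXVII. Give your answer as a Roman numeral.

MDCCXXIII = 1723, MCCCLXXXVII = 1387, MCMXXVII = 1927
1723 - 1387 = 336
336 + 1927 = 2263

MMCCLXIII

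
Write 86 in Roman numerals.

Convert 86 to Roman numerals:
  86 contains 1×50 (L)
  36 contains 3×10 (XXX)
  6 contains 1×5 (V)
  1 contains 1×1 (I)

LXXXVI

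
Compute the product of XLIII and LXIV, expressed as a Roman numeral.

XLIII = 43
LXIV = 64
43 × 64 = 2752

MMDCCLII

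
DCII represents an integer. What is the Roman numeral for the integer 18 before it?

DCII = 602
602 - 18 = 584

DLXXXIV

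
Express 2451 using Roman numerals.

Convert 2451 to Roman numerals:
  2451 contains 2×1000 (MM)
  451 contains 1×400 (CD)
  51 contains 1×50 (L)
  1 contains 1×1 (I)

MMCDLI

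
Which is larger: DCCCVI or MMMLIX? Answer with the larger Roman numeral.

DCCCVI = 806
MMMLIX = 3059
3059 is larger

MMMLIX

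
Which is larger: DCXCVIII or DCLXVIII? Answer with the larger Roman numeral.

DCXCVIII = 698
DCLXVIII = 668
698 is larger

DCXCVIII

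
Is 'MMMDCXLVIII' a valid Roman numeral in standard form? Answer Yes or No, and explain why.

'MMMDCXLVIII': Check the rules: uses only the symbols I, V, X, L, C, D, M; no symbol is repeated more than three times in a row; V, L and D each appear at most once; the only place a smaller symbol precedes a larger one is the allowed subtractive pair XL, the symbol right after such a pair (if any) is smaller than the pair's first symbol, and otherwise the values never increase from left to right. Value: M (1000) + M (1000) + M (1000) + D (500) + C (100) + XL (40) + V (5) + I (1) + I (1) + I (1) = 3648. So it is a valid standard Roman numeral.

Yes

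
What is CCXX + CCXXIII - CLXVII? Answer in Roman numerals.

CCXX = 220, CCXXIII = 223, CLXVII = 167
220 + 223 = 443
443 - 167 = 276

CCLXXVI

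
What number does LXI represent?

LXI: L=50, X=10, I=1
50 + 10 + 1 = 61

61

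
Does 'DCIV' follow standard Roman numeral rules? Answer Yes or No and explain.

'DCIV': Check the rules: uses only the symbols I, V, X, L, C, D, M; no symbol is repeated more than three times in a row; V, L and D each appear at most once; the only place a smaller symbol precedes a larger one is the allowed subtractive pair IV, the symbol right after such a pair (if any) is smaller than the pair's first symbol, and otherwise the values never increase from left to right. Value: D (500) + C (100) + IV (4) = 604. So it is a valid standard Roman numeral.

Yes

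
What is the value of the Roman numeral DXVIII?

DXVIII: D=500, X=10, V=5, I=1, I=1, I=1
500 + 10 + 5 + 1 + 1 + 1 = 518

518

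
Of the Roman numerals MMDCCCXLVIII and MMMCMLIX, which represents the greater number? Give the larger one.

MMDCCCXLVIII = 2848
MMMCMLIX = 3959
3959 is larger

MMMCMLIX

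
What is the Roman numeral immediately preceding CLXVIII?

CLXVIII = 168; previous is 167

CLXVII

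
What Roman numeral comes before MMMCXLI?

MMMCXLI = 3141, so the previous integer is 3141 - 1 = 3140

MMMCXL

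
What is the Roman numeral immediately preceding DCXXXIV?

DCXXXIV = 634, so the previous integer is 634 - 1 = 633

DCXXXIII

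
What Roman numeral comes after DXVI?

DXVI = 516; next is 517

DXVII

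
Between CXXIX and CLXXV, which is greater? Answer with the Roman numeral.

CXXIX = 129
CLXXV = 175
175 is larger

CLXXV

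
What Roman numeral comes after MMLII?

MMLII = 2052; next is 2053

MMLIII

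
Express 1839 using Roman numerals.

Convert 1839 to Roman numerals:
  1839 contains 1×1000 (M)
  839 contains 1×500 (D)
  339 contains 3×100 (CCC)
  39 contains 3×10 (XXX)
  9 contains 1×9 (IX)

MDCCCXXXIX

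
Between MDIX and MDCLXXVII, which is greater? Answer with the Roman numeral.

MDIX = 1509
MDCLXXVII = 1677
1677 is larger

MDCLXXVII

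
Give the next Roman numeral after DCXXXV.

DCXXXV = 635; next is 636

DCXXXVI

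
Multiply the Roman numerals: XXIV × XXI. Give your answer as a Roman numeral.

XXIV = 24
XXI = 21
24 × 21 = 504

DIV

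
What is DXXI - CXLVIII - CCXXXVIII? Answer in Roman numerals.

DXXI = 521, CXLVIII = 148, CCXXXVIII = 238
521 - 148 = 373
373 - 238 = 135

CXXXV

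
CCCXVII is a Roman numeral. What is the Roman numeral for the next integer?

CCCXVII = 317; next is 318

CCCXVIII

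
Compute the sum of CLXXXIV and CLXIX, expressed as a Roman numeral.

CLXXXIV = 184
CLXIX = 169
184 + 169 = 353

CCCLIII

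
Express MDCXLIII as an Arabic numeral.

MDCXLIII: M=1000, D=500, C=100, XL=40, I=1, I=1, I=1
1000 + 500 + 100 + 40 + 1 + 1 + 1 = 1643

1643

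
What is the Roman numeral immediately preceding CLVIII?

CLVIII = 158; previous is 157

CLVII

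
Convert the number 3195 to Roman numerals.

Convert 3195 to Roman numerals:
  3195 contains 3×1000 (MMM)
  195 contains 1×100 (C)
  95 contains 1×90 (XC)
  5 contains 1×5 (V)

MMMCXCV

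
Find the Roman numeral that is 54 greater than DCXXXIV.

DCXXXIV = 634
634 + 54 = 688

DCLXXXVIII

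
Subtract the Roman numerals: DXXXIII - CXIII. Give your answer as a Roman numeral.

DXXXIII = 533
CXIII = 113
533 - 113 = 420

CDXX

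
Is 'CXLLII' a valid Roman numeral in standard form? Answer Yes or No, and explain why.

'CXLLII': L should not appear more than once

No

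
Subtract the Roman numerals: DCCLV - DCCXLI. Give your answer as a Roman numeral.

DCCLV = 755
DCCXLI = 741
755 - 741 = 14

XIV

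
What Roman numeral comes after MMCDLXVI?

MMCDLXVI = 2466; next is 2467

MMCDLXVII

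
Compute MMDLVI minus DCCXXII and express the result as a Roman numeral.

MMDLVI = 2556
DCCXXII = 722
2556 - 722 = 1834

MDCCCXXXIV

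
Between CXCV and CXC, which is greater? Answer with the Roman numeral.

CXCV = 195
CXC = 190
195 is larger

CXCV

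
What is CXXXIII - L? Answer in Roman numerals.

CXXXIII = 133
L = 50
133 - 50 = 83

LXXXIII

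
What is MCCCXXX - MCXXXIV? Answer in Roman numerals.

MCCCXXX = 1330
MCXXXIV = 1134
1330 - 1134 = 196

CXCVI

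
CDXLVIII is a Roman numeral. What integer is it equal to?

CDXLVIII: CD=400, XL=40, V=5, I=1, I=1, I=1
400 + 40 + 5 + 1 + 1 + 1 = 448

448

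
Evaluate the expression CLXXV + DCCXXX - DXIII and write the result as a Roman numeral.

CLXXV = 175, DCCXXX = 730, DXIII = 513
175 + 730 = 905
905 - 513 = 392

CCCXCII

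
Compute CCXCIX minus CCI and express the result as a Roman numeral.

CCXCIX = 299
CCI = 201
299 - 201 = 98

XCVIII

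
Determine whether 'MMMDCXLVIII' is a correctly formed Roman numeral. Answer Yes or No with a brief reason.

'MMMDCXLVIII': Check the rules: uses only the symbols I, V, X, L, C, D, M; no symbol is repeated more than three times in a row; V, L and D each appear at most once; the only place a smaller symbol precedes a larger one is the allowed subtractive pair XL, the symbol right after such a pair (if any) is smaller than the pair's first symbol, and otherwise the values never increase from left to right. Value: M (1000) + M (1000) + M (1000) + D (500) + C (100) + XL (40) + V (5) + I (1) + I (1) + I (1) = 3648. So it is a valid standard Roman numeral.

Yes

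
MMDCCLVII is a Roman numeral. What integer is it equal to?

MMDCCLVII: M=1000, M=1000, D=500, C=100, C=100, L=50, V=5, I=1, I=1
1000 + 1000 + 500 + 100 + 100 + 50 + 5 + 1 + 1 = 2757

2757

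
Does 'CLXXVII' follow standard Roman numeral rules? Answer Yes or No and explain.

'CLXXVII': Check the rules: uses only the symbols I, V, X, L, C, D, M; no symbol is repeated more than three times in a row; V, L and D each appear at most once; no smaller symbol precedes a larger one (values never increase from left to right). Value: C (100) + L (50) + X (10) + X (10) + V (5) + I (1) + I (1) = 177. So it is a valid standard Roman numeral.

Yes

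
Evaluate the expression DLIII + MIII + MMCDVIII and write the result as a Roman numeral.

DLIII = 553, MIII = 1003, MMCDVIII = 2408
553 + 1003 = 1556
1556 + 2408 = 3964

MMMCMLXIV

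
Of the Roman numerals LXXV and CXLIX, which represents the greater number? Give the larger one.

LXXV = 75
CXLIX = 149
149 is larger

CXLIX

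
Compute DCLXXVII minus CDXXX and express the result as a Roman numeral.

DCLXXVII = 677
CDXXX = 430
677 - 430 = 247

CCXLVII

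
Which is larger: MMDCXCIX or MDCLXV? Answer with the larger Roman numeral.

MMDCXCIX = 2699
MDCLXV = 1665
2699 is larger

MMDCXCIX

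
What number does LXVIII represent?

LXVIII: L=50, X=10, V=5, I=1, I=1, I=1
50 + 10 + 5 + 1 + 1 + 1 = 68

68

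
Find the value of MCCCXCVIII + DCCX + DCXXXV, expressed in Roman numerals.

MCCCXCVIII = 1398, DCCX = 710, DCXXXV = 635
1398 + 710 = 2108
2108 + 635 = 2743

MMDCCXLIII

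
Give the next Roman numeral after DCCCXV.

DCCCXV = 815, so the next integer is 815 + 1 = 816

DCCCXVI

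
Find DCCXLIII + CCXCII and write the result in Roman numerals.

DCCXLIII = 743
CCXCII = 292
743 + 292 = 1035

MXXXV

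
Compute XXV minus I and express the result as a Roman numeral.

XXV = 25
I = 1
25 - 1 = 24

XXIV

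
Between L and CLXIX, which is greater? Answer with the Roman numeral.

L = 50
CLXIX = 169
169 is larger

CLXIX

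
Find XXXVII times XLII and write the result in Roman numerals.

XXXVII = 37
XLII = 42
37 × 42 = 1554

MDLIV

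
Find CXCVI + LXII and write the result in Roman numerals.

CXCVI = 196
LXII = 62
196 + 62 = 258

CCLVIII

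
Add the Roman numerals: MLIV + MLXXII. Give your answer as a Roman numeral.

MLIV = 1054
MLXXII = 1072
1054 + 1072 = 2126

MMCXXVI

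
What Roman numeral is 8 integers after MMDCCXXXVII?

MMDCCXXXVII = 2737
2737 + 8 = 2745

MMDCCXLV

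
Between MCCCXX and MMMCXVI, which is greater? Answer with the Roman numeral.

MCCCXX = 1320
MMMCXVI = 3116
3116 is larger

MMMCXVI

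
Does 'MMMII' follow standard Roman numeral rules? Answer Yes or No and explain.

'MMMII': Check the rules: uses only the symbols I, V, X, L, C, D, M; no symbol is repeated more than three times in a row; V, L and D each appear at most once; no smaller symbol precedes a larger one (values never increase from left to right). Value: M (1000) + M (1000) + M (1000) + I (1) + I (1) = 3002. So it is a valid standard Roman numeral.

Yes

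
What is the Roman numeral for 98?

Convert 98 to Roman numerals:
  98 contains 1×90 (XC)
  8 contains 1×5 (V)
  3 contains 3×1 (III)

XCVIII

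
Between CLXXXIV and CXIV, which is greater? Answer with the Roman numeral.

CLXXXIV = 184
CXIV = 114
184 is larger

CLXXXIV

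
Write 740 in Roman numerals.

Convert 740 to Roman numerals:
  740 contains 1×500 (D)
  240 contains 2×100 (CC)
  40 contains 1×40 (XL)

DCCXL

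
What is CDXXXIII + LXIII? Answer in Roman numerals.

CDXXXIII = 433
LXIII = 63
433 + 63 = 496

CDXCVI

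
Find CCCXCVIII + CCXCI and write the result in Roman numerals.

CCCXCVIII = 398
CCXCI = 291
398 + 291 = 689

DCLXXXIX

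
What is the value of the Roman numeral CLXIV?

CLXIV: C=100, L=50, X=10, IV=4
100 + 50 + 10 + 4 = 164

164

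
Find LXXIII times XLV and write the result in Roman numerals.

LXXIII = 73
XLV = 45
73 × 45 = 3285

MMMCCLXXXV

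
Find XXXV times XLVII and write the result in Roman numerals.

XXXV = 35
XLVII = 47
35 × 47 = 1645

MDCXLV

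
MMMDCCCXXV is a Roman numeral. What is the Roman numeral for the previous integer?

MMMDCCCXXV = 3825, so the previous integer is 3825 - 1 = 3824

MMMDCCCXXIV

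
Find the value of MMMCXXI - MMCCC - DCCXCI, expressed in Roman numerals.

MMMCXXI = 3121, MMCCC = 2300, DCCXCI = 791
3121 - 2300 = 821
821 - 791 = 30

XXX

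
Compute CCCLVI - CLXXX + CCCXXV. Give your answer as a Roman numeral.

CCCLVI = 356, CLXXX = 180, CCCXXV = 325
356 - 180 = 176
176 + 325 = 501

DI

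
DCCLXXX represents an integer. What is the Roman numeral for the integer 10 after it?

DCCLXXX = 780
780 + 10 = 790

DCCXC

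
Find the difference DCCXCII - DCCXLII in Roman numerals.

DCCXCII = 792
DCCXLII = 742
792 - 742 = 50

L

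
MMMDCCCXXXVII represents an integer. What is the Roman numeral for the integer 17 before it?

MMMDCCCXXXVII = 3837
3837 - 17 = 3820

MMMDCCCXX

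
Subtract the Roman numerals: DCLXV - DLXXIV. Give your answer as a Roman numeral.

DCLXV = 665
DLXXIV = 574
665 - 574 = 91

XCI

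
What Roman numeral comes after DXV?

DXV = 515, so the next integer is 515 + 1 = 516

DXVI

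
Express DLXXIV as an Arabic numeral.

DLXXIV: D=500, L=50, X=10, X=10, IV=4
500 + 50 + 10 + 10 + 4 = 574

574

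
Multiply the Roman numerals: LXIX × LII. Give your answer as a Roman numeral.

LXIX = 69
LII = 52
69 × 52 = 3588

MMMDLXXXVIII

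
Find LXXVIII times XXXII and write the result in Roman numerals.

LXXVIII = 78
XXXII = 32
78 × 32 = 2496

MMCDXCVI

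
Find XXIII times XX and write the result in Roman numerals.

XXIII = 23
XX = 20
23 × 20 = 460

CDLX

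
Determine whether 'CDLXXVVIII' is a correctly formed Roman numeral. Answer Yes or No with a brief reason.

'CDLXXVVIII': V should not appear more than once

No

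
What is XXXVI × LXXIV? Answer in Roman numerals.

XXXVI = 36
LXXIV = 74
36 × 74 = 2664

MMDCLXIV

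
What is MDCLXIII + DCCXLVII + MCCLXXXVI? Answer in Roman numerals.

MDCLXIII = 1663, DCCXLVII = 747, MCCLXXXVI = 1286
1663 + 747 = 2410
2410 + 1286 = 3696

MMMDCXCVI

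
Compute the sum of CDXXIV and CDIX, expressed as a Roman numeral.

CDXXIV = 424
CDIX = 409
424 + 409 = 833

DCCCXXXIII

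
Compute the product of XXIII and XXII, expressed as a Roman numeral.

XXIII = 23
XXII = 22
23 × 22 = 506

DVI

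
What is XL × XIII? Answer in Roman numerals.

XL = 40
XIII = 13
40 × 13 = 520

DXX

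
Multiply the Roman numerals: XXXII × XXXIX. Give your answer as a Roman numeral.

XXXII = 32
XXXIX = 39
32 × 39 = 1248

MCCXLVIII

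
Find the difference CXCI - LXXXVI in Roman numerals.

CXCI = 191
LXXXVI = 86
191 - 86 = 105

CV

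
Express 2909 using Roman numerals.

Convert 2909 to Roman numerals:
  2909 contains 2×1000 (MM)
  909 contains 1×900 (CM)
  9 contains 1×9 (IX)

MMCMIX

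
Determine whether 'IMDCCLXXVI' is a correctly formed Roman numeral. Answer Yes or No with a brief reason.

'IMDCCLXXVI': Invalid subtractive combination: IM

No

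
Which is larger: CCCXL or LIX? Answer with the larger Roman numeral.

CCCXL = 340
LIX = 59
340 is larger

CCCXL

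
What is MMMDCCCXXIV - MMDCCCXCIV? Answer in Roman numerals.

MMMDCCCXXIV = 3824
MMDCCCXCIV = 2894
3824 - 2894 = 930

CMXXX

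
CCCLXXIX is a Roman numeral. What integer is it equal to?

CCCLXXIX: C=100, C=100, C=100, L=50, X=10, X=10, IX=9
100 + 100 + 100 + 50 + 10 + 10 + 9 = 379

379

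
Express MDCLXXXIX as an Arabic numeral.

MDCLXXXIX: M=1000, D=500, C=100, L=50, X=10, X=10, X=10, IX=9
1000 + 500 + 100 + 50 + 10 + 10 + 10 + 9 = 1689

1689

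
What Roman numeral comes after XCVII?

XCVII = 97, so the next integer is 97 + 1 = 98

XCVIII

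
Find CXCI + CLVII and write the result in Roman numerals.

CXCI = 191
CLVII = 157
191 + 157 = 348

CCCXLVIII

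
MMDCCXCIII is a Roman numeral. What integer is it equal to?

MMDCCXCIII: M=1000, M=1000, D=500, C=100, C=100, XC=90, I=1, I=1, I=1
1000 + 1000 + 500 + 100 + 100 + 90 + 1 + 1 + 1 = 2793

2793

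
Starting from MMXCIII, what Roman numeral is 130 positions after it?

MMXCIII = 2093
2093 + 130 = 2223

MMCCXXIII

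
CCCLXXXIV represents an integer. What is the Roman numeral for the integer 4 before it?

CCCLXXXIV = 384
384 - 4 = 380

CCCLXXX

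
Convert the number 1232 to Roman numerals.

Convert 1232 to Roman numerals:
  1232 contains 1×1000 (M)
  232 contains 2×100 (CC)
  32 contains 3×10 (XXX)
  2 contains 2×1 (II)

MCCXXXII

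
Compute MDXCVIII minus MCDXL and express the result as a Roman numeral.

MDXCVIII = 1598
MCDXL = 1440
1598 - 1440 = 158

CLVIII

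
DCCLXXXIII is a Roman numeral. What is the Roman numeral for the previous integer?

DCCLXXXIII = 783, so the previous integer is 783 - 1 = 782

DCCLXXXII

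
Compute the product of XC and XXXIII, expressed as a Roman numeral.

XC = 90
XXXIII = 33
90 × 33 = 2970

MMCMLXX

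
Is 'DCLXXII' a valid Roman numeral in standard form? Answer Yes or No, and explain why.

'DCLXXII': Check the rules: uses only the symbols I, V, X, L, C, D, M; no symbol is repeated more than three times in a row; V, L and D each appear at most once; no smaller symbol precedes a larger one (values never increase from left to right). Value: D (500) + C (100) + L (50) + X (10) + X (10) + I (1) + I (1) = 672. So it is a valid standard Roman numeral.

Yes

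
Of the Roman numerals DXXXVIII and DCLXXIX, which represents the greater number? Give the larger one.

DXXXVIII = 538
DCLXXIX = 679
679 is larger

DCLXXIX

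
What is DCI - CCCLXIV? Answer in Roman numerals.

DCI = 601
CCCLXIV = 364
601 - 364 = 237

CCXXXVII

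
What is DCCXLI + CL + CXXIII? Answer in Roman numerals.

DCCXLI = 741, CL = 150, CXXIII = 123
741 + 150 = 891
891 + 123 = 1014

MXIV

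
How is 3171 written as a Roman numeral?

Convert 3171 to Roman numerals:
  3171 contains 3×1000 (MMM)
  171 contains 1×100 (C)
  71 contains 1×50 (L)
  21 contains 2×10 (XX)
  1 contains 1×1 (I)

MMMCLXXI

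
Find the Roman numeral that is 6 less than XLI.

XLI = 41
41 - 6 = 35

XXXV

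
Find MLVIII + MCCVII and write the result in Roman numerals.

MLVIII = 1058
MCCVII = 1207
1058 + 1207 = 2265

MMCCLXV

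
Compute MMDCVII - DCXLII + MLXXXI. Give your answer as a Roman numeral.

MMDCVII = 2607, DCXLII = 642, MLXXXI = 1081
2607 - 642 = 1965
1965 + 1081 = 3046

MMMXLVI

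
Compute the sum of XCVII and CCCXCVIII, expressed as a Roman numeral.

XCVII = 97
CCCXCVIII = 398
97 + 398 = 495

CDXCV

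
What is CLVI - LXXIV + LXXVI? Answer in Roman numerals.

CLVI = 156, LXXIV = 74, LXXVI = 76
156 - 74 = 82
82 + 76 = 158

CLVIII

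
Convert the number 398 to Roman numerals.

Convert 398 to Roman numerals:
  398 contains 3×100 (CCC)
  98 contains 1×90 (XC)
  8 contains 1×5 (V)
  3 contains 3×1 (III)

CCCXCVIII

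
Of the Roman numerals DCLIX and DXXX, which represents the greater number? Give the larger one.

DCLIX = 659
DXXX = 530
659 is larger

DCLIX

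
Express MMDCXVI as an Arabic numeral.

MMDCXVI: M=1000, M=1000, D=500, C=100, X=10, V=5, I=1
1000 + 1000 + 500 + 100 + 10 + 5 + 1 = 2616

2616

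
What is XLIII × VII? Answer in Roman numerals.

XLIII = 43
VII = 7
43 × 7 = 301

CCCI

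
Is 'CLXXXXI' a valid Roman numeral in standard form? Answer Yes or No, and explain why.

'CLXXXXI': More than 3 consecutive X's

No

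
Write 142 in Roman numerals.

Convert 142 to Roman numerals:
  142 contains 1×100 (C)
  42 contains 1×40 (XL)
  2 contains 2×1 (II)

CXLII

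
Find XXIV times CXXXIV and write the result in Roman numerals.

XXIV = 24
CXXXIV = 134
24 × 134 = 3216

MMMCCXVI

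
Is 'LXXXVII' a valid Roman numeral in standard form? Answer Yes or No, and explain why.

'LXXXVII': Check the rules: uses only the symbols I, V, X, L, C, D, M; no symbol is repeated more than three times in a row; V, L and D each appear at most once; no smaller symbol precedes a larger one (values never increase from left to right). Value: L (50) + X (10) + X (10) + X (10) + V (5) + I (1) + I (1) = 87. So it is a valid standard Roman numeral.

Yes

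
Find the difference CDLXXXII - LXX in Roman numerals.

CDLXXXII = 482
LXX = 70
482 - 70 = 412

CDXII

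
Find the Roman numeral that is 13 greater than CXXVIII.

CXXVIII = 128
128 + 13 = 141

CXLI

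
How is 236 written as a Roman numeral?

Convert 236 to Roman numerals:
  236 contains 2×100 (CC)
  36 contains 3×10 (XXX)
  6 contains 1×5 (V)
  1 contains 1×1 (I)

CCXXXVI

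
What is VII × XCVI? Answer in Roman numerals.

VII = 7
XCVI = 96
7 × 96 = 672

DCLXXII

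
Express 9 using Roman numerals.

Convert 9 to Roman numerals:
  9 contains 1×9 (IX)

IX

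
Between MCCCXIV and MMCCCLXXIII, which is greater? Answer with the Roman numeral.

MCCCXIV = 1314
MMCCCLXXIII = 2373
2373 is larger

MMCCCLXXIII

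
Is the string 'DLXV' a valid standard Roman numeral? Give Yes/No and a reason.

'DLXV': Check the rules: uses only the symbols I, V, X, L, C, D, M; no symbol is repeated more than three times in a row; V, L and D each appear at most once; no smaller symbol precedes a larger one (values never increase from left to right). Value: D (500) + L (50) + X (10) + V (5) = 565. So it is a valid standard Roman numeral.

Yes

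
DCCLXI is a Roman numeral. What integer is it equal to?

DCCLXI: D=500, C=100, C=100, L=50, X=10, I=1
500 + 100 + 100 + 50 + 10 + 1 = 761

761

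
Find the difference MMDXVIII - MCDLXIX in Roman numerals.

MMDXVIII = 2518
MCDLXIX = 1469
2518 - 1469 = 1049

MXLIX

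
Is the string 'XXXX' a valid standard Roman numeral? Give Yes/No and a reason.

'XXXX': More than 3 consecutive X's

No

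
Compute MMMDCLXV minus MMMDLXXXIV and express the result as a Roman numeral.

MMMDCLXV = 3665
MMMDLXXXIV = 3584
3665 - 3584 = 81

LXXXI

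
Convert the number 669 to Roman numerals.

Convert 669 to Roman numerals:
  669 contains 1×500 (D)
  169 contains 1×100 (C)
  69 contains 1×50 (L)
  19 contains 1×10 (X)
  9 contains 1×9 (IX)

DCLXIX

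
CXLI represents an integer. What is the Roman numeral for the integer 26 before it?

CXLI = 141
141 - 26 = 115

CXV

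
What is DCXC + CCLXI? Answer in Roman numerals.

DCXC = 690
CCLXI = 261
690 + 261 = 951

CMLI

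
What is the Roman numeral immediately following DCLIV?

DCLIV = 654, so the next integer is 654 + 1 = 655

DCLV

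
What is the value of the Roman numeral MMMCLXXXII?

MMMCLXXXII: M=1000, M=1000, M=1000, C=100, L=50, X=10, X=10, X=10, I=1, I=1
1000 + 1000 + 1000 + 100 + 50 + 10 + 10 + 10 + 1 + 1 = 3182

3182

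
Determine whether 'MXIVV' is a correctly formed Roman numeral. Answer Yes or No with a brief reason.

'MXIVV': V should not appear more than once

No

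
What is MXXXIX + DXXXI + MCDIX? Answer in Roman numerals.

MXXXIX = 1039, DXXXI = 531, MCDIX = 1409
1039 + 531 = 1570
1570 + 1409 = 2979

MMCMLXXIX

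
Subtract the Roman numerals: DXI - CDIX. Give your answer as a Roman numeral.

DXI = 511
CDIX = 409
511 - 409 = 102

CII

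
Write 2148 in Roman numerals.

Convert 2148 to Roman numerals:
  2148 contains 2×1000 (MM)
  148 contains 1×100 (C)
  48 contains 1×40 (XL)
  8 contains 1×5 (V)
  3 contains 3×1 (III)

MMCXLVIII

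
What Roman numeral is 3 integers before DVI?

DVI = 506
506 - 3 = 503

DIII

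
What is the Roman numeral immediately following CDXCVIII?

CDXCVIII = 498, so the next integer is 498 + 1 = 499

CDXCIX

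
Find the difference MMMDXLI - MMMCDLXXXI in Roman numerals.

MMMDXLI = 3541
MMMCDLXXXI = 3481
3541 - 3481 = 60

LX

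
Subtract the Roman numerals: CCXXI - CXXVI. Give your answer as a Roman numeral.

CCXXI = 221
CXXVI = 126
221 - 126 = 95

XCV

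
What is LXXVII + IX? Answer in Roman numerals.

LXXVII = 77
IX = 9
77 + 9 = 86

LXXXVI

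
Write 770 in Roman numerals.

Convert 770 to Roman numerals:
  770 contains 1×500 (D)
  270 contains 2×100 (CC)
  70 contains 1×50 (L)
  20 contains 2×10 (XX)

DCCLXX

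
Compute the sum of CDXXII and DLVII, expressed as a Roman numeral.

CDXXII = 422
DLVII = 557
422 + 557 = 979

CMLXXIX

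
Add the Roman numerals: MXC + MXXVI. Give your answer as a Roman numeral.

MXC = 1090
MXXVI = 1026
1090 + 1026 = 2116

MMCXVI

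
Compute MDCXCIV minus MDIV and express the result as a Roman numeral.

MDCXCIV = 1694
MDIV = 1504
1694 - 1504 = 190

CXC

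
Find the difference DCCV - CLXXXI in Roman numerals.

DCCV = 705
CLXXXI = 181
705 - 181 = 524

DXXIV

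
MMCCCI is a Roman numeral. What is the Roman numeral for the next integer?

MMCCCI = 2301, so the next integer is 2301 + 1 = 2302

MMCCCII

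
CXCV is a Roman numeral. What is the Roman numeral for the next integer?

CXCV = 195, so the next integer is 195 + 1 = 196

CXCVI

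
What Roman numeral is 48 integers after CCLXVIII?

CCLXVIII = 268
268 + 48 = 316

CCCXVI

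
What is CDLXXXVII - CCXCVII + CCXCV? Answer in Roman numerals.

CDLXXXVII = 487, CCXCVII = 297, CCXCV = 295
487 - 297 = 190
190 + 295 = 485

CDLXXXV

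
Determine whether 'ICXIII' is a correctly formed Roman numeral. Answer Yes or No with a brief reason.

'ICXIII': Invalid subtractive combination: IC

No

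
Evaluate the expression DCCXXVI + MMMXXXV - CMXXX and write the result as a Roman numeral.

DCCXXVI = 726, MMMXXXV = 3035, CMXXX = 930
726 + 3035 = 3761
3761 - 930 = 2831

MMDCCCXXXI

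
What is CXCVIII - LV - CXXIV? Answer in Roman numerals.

CXCVIII = 198, LV = 55, CXXIV = 124
198 - 55 = 143
143 - 124 = 19

XIX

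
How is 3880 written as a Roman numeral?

Convert 3880 to Roman numerals:
  3880 contains 3×1000 (MMM)
  880 contains 1×500 (D)
  380 contains 3×100 (CCC)
  80 contains 1×50 (L)
  30 contains 3×10 (XXX)

MMMDCCCLXXX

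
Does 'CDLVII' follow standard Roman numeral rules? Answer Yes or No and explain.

'CDLVII': Check the rules: uses only the symbols I, V, X, L, C, D, M; no symbol is repeated more than three times in a row; V, L and D each appear at most once; the only place a smaller symbol precedes a larger one is the allowed subtractive pair CD, the symbol right after such a pair (if any) is smaller than the pair's first symbol, and otherwise the values never increase from left to right. Value: CD (400) + L (50) + V (5) + I (1) + I (1) = 457. So it is a valid standard Roman numeral.

Yes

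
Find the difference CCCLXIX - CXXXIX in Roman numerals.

CCCLXIX = 369
CXXXIX = 139
369 - 139 = 230

CCXXX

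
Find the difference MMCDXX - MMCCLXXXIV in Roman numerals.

MMCDXX = 2420
MMCCLXXXIV = 2284
2420 - 2284 = 136

CXXXVI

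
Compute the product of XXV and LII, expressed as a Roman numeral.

XXV = 25
LII = 52
25 × 52 = 1300

MCCC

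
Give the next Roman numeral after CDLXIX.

CDLXIX = 469, so the next integer is 469 + 1 = 470

CDLXX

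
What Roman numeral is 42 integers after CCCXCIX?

CCCXCIX = 399
399 + 42 = 441

CDXLI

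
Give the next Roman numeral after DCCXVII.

DCCXVII = 717; next is 718

DCCXVIII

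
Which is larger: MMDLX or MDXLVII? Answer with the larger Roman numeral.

MMDLX = 2560
MDXLVII = 1547
2560 is larger

MMDLX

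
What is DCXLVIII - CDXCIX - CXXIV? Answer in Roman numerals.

DCXLVIII = 648, CDXCIX = 499, CXXIV = 124
648 - 499 = 149
149 - 124 = 25

XXV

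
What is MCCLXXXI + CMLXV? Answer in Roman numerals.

MCCLXXXI = 1281
CMLXV = 965
1281 + 965 = 2246

MMCCXLVI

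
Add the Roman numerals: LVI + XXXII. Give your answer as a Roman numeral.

LVI = 56
XXXII = 32
56 + 32 = 88

LXXXVIII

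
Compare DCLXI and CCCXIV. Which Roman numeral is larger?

DCLXI = 661
CCCXIV = 314
661 is larger

DCLXI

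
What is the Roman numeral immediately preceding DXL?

DXL = 540; previous is 539

DXXXIX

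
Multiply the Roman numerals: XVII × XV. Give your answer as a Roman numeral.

XVII = 17
XV = 15
17 × 15 = 255

CCLV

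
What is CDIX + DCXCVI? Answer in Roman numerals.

CDIX = 409
DCXCVI = 696
409 + 696 = 1105

MCV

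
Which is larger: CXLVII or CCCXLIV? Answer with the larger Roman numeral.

CXLVII = 147
CCCXLIV = 344
344 is larger

CCCXLIV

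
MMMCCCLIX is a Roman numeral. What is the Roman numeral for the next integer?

MMMCCCLIX = 3359; next is 3360

MMMCCCLX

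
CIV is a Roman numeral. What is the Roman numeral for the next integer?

CIV = 104; next is 105

CV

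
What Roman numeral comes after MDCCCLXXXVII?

MDCCCLXXXVII = 1887; next is 1888

MDCCCLXXXVIII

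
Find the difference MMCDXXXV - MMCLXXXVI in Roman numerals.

MMCDXXXV = 2435
MMCLXXXVI = 2186
2435 - 2186 = 249

CCXLIX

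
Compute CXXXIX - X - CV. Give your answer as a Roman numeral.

CXXXIX = 139, X = 10, CV = 105
139 - 10 = 129
129 - 105 = 24

XXIV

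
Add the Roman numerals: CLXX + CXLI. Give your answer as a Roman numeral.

CLXX = 170
CXLI = 141
170 + 141 = 311

CCCXI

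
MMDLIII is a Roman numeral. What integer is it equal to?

MMDLIII: M=1000, M=1000, D=500, L=50, I=1, I=1, I=1
1000 + 1000 + 500 + 50 + 1 + 1 + 1 = 2553

2553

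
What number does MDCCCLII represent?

MDCCCLII: M=1000, D=500, C=100, C=100, C=100, L=50, I=1, I=1
1000 + 500 + 100 + 100 + 100 + 50 + 1 + 1 = 1852

1852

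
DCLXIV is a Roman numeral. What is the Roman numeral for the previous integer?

DCLXIV = 664; previous is 663

DCLXIII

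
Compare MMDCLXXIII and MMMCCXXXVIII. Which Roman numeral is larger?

MMDCLXXIII = 2673
MMMCCXXXVIII = 3238
3238 is larger

MMMCCXXXVIII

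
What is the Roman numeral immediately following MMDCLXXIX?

MMDCLXXIX = 2679, so the next integer is 2679 + 1 = 2680

MMDCLXXX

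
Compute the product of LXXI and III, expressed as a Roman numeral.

LXXI = 71
III = 3
71 × 3 = 213

CCXIII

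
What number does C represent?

C: C=100

100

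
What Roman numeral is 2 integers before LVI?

LVI = 56
56 - 2 = 54

LIV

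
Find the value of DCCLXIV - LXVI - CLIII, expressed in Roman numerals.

DCCLXIV = 764, LXVI = 66, CLIII = 153
764 - 66 = 698
698 - 153 = 545

DXLV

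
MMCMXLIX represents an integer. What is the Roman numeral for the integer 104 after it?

MMCMXLIX = 2949
2949 + 104 = 3053

MMMLIII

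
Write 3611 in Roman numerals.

Convert 3611 to Roman numerals:
  3611 contains 3×1000 (MMM)
  611 contains 1×500 (D)
  111 contains 1×100 (C)
  11 contains 1×10 (X)
  1 contains 1×1 (I)

MMMDCXI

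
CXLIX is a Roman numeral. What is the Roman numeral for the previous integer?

CXLIX = 149, so the previous integer is 149 - 1 = 148

CXLVIII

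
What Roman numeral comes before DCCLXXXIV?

DCCLXXXIV = 784, so the previous integer is 784 - 1 = 783

DCCLXXXIII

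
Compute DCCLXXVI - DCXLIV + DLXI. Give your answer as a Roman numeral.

DCCLXXVI = 776, DCXLIV = 644, DLXI = 561
776 - 644 = 132
132 + 561 = 693

DCXCIII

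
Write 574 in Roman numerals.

Convert 574 to Roman numerals:
  574 contains 1×500 (D)
  74 contains 1×50 (L)
  24 contains 2×10 (XX)
  4 contains 1×4 (IV)

DLXXIV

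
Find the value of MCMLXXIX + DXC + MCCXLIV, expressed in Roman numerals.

MCMLXXIX = 1979, DXC = 590, MCCXLIV = 1244
1979 + 590 = 2569
2569 + 1244 = 3813

MMMDCCCXIII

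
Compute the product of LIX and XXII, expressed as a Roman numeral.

LIX = 59
XXII = 22
59 × 22 = 1298

MCCXCVIII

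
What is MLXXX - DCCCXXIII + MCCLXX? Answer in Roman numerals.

MLXXX = 1080, DCCCXXIII = 823, MCCLXX = 1270
1080 - 823 = 257
257 + 1270 = 1527

MDXXVII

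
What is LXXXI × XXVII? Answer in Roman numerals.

LXXXI = 81
XXVII = 27
81 × 27 = 2187

MMCLXXXVII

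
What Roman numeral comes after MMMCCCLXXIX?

MMMCCCLXXIX = 3379; next is 3380

MMMCCCLXXX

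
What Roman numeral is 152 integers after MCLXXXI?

MCLXXXI = 1181
1181 + 152 = 1333

MCCCXXXIII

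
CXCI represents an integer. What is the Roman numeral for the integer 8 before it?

CXCI = 191
191 - 8 = 183

CLXXXIII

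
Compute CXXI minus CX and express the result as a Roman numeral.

CXXI = 121
CX = 110
121 - 110 = 11

XI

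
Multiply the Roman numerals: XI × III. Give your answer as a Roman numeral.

XI = 11
III = 3
11 × 3 = 33

XXXIII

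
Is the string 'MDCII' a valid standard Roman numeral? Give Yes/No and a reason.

'MDCII': Check the rules: uses only the symbols I, V, X, L, C, D, M; no symbol is repeated more than three times in a row; V, L and D each appear at most once; no smaller symbol precedes a larger one (values never increase from left to right). Value: M (1000) + D (500) + C (100) + I (1) + I (1) = 1602. So it is a valid standard Roman numeral.

Yes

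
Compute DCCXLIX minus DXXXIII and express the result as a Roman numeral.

DCCXLIX = 749
DXXXIII = 533
749 - 533 = 216

CCXVI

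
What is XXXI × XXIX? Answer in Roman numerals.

XXXI = 31
XXIX = 29
31 × 29 = 899

DCCCXCIX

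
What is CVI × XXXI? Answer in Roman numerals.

CVI = 106
XXXI = 31
106 × 31 = 3286

MMMCCLXXXVI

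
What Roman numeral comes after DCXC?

DCXC = 690, so the next integer is 690 + 1 = 691

DCXCI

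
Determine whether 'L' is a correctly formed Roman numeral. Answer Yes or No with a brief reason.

'L': Check the rules: uses only the symbols I, V, X, L, C, D, M; no symbol is repeated more than three times in a row; V, L and D each appear at most once; no smaller symbol precedes a larger one (values never increase from left to right). Value: L = 50. So it is a valid standard Roman numeral.

Yes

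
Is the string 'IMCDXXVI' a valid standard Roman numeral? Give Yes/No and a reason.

'IMCDXXVI': Invalid subtractive combination: IM

No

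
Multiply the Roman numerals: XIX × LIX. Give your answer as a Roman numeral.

XIX = 19
LIX = 59
19 × 59 = 1121

MCXXI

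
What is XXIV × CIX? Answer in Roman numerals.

XXIV = 24
CIX = 109
24 × 109 = 2616

MMDCXVI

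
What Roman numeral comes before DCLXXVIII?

DCLXXVIII = 678, so the previous integer is 678 - 1 = 677

DCLXXVII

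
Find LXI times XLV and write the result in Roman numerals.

LXI = 61
XLV = 45
61 × 45 = 2745

MMDCCXLV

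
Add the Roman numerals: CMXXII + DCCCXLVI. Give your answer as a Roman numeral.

CMXXII = 922
DCCCXLVI = 846
922 + 846 = 1768

MDCCLXVIII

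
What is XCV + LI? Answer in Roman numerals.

XCV = 95
LI = 51
95 + 51 = 146

CXLVI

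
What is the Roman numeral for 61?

Convert 61 to Roman numerals:
  61 contains 1×50 (L)
  11 contains 1×10 (X)
  1 contains 1×1 (I)

LXI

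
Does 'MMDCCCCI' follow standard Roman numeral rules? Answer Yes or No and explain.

'MMDCCCCI': More than 3 consecutive C's

No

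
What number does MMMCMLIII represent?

MMMCMLIII: M=1000, M=1000, M=1000, CM=900, L=50, I=1, I=1, I=1
1000 + 1000 + 1000 + 900 + 50 + 1 + 1 + 1 = 3953

3953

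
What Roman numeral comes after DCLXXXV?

DCLXXXV = 685; next is 686

DCLXXXVI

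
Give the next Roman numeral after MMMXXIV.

MMMXXIV = 3024, so the next integer is 3024 + 1 = 3025

MMMXXV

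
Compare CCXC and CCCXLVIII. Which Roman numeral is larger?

CCXC = 290
CCCXLVIII = 348
348 is larger

CCCXLVIII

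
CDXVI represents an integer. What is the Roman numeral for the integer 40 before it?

CDXVI = 416
416 - 40 = 376

CCCLXXVI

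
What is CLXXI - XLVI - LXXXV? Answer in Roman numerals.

CLXXI = 171, XLVI = 46, LXXXV = 85
171 - 46 = 125
125 - 85 = 40

XL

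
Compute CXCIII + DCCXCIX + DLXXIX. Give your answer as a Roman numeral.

CXCIII = 193, DCCXCIX = 799, DLXXIX = 579
193 + 799 = 992
992 + 579 = 1571

MDLXXI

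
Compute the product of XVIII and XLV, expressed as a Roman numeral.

XVIII = 18
XLV = 45
18 × 45 = 810

DCCCX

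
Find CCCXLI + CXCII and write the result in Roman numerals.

CCCXLI = 341
CXCII = 192
341 + 192 = 533

DXXXIII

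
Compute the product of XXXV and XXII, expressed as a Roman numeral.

XXXV = 35
XXII = 22
35 × 22 = 770

DCCLXX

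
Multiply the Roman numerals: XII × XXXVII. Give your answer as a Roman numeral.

XII = 12
XXXVII = 37
12 × 37 = 444

CDXLIV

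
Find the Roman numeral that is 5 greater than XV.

XV = 15
15 + 5 = 20

XX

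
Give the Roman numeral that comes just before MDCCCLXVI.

MDCCCLXVI = 1866, so the previous integer is 1866 - 1 = 1865

MDCCCLXV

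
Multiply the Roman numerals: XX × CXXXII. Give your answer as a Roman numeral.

XX = 20
CXXXII = 132
20 × 132 = 2640

MMDCXL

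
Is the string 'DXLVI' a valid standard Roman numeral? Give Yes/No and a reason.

'DXLVI': Check the rules: uses only the symbols I, V, X, L, C, D, M; no symbol is repeated more than three times in a row; V, L and D each appear at most once; the only place a smaller symbol precedes a larger one is the allowed subtractive pair XL, the symbol right after such a pair (if any) is smaller than the pair's first symbol, and otherwise the values never increase from left to right. Value: D (500) + XL (40) + V (5) + I (1) = 546. So it is a valid standard Roman numeral.

Yes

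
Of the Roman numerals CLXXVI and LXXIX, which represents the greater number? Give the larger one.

CLXXVI = 176
LXXIX = 79
176 is larger

CLXXVI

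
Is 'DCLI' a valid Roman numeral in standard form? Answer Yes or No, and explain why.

'DCLI': Check the rules: uses only the symbols I, V, X, L, C, D, M; no symbol is repeated more than three times in a row; V, L and D each appear at most once; no smaller symbol precedes a larger one (values never increase from left to right). Value: D (500) + C (100) + L (50) + I (1) = 651. So it is a valid standard Roman numeral.

Yes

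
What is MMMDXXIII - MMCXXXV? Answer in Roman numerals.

MMMDXXIII = 3523
MMCXXXV = 2135
3523 - 2135 = 1388

MCCCLXXXVIII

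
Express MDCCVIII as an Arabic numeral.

MDCCVIII: M=1000, D=500, C=100, C=100, V=5, I=1, I=1, I=1
1000 + 500 + 100 + 100 + 5 + 1 + 1 + 1 = 1708

1708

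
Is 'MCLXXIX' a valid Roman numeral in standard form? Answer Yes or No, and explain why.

'MCLXXIX': Check the rules: uses only the symbols I, V, X, L, C, D, M; no symbol is repeated more than three times in a row; V, L and D each appear at most once; the only place a smaller symbol precedes a larger one is the allowed subtractive pair IX, the symbol right after such a pair (if any) is smaller than the pair's first symbol, and otherwise the values never increase from left to right. Value: M (1000) + C (100) + L (50) + X (10) + X (10) + IX (9) = 1179. So it is a valid standard Roman numeral.

Yes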